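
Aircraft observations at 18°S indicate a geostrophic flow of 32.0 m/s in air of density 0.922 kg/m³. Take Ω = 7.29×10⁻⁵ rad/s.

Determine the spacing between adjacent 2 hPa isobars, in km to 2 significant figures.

150 km

Coriolis parameter at 18°S:
f = 2Ω sin φ = 2 × 7.29×10⁻⁵ × sin 18° = 4.51×10⁻⁵ s⁻¹
Geostrophic balance rearranged: |∂P/∂n| = f ρ V_g
|∂P/∂n| = 4.51×10⁻⁵ × 0.922 × 32.0 = 1.33×10⁻³ Pa/m
Isobar spacing: Δn = ΔP/|∂P/∂n| = 200 Pa / 1.33×10⁻³ Pa/m = 150456 m ≈ 150 km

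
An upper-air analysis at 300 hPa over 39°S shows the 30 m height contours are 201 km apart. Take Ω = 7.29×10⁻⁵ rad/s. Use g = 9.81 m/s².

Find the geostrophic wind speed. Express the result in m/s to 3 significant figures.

16.0 m/s

Coriolis parameter at 39°S:
f = 2Ω sin φ = 2 × 7.29×10⁻⁵ × sin 39° = 9.18×10⁻⁵ s⁻¹
Height gradient: |∂Z/∂n| = 30 m / 201000 m = 1.49×10⁻⁴
On a pressure surface, geostrophic balance gives V_g = (g/f)|∂Z/∂n|:
V_g = 9.81 × 1.49×10⁻⁴ / 9.18×10⁻⁵ = 16.0 m/s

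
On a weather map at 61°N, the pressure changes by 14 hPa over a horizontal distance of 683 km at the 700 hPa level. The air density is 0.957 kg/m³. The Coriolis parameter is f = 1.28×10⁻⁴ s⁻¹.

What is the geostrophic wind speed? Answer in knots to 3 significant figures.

Pressure gradient: |∂P/∂n| = 1400 Pa / 683000 m = 2.05×10⁻³ Pa/m
Geostrophic balance (pressure-gradient force = Coriolis force):
V_g = (1/(fρ)) |∂P/∂n| = 2.05×10⁻³ / (1.28×10⁻⁴ × 0.957) = 16.7 m/s
Converting: 16.7 m/s × 1.944 = 32.5 knots

32.5 knots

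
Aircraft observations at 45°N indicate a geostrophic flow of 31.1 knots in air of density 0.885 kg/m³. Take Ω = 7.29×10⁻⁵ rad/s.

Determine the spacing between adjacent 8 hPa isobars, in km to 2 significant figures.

550 km

Coriolis parameter at 45°N:
f = 2Ω sin φ = 2 × 7.29×10⁻⁵ × sin 45° = 1.03×10⁻⁴ s⁻¹
Wind speed in SI: 31.1 knots = 16.0 m/s
Geostrophic balance rearranged: |∂P/∂n| = f ρ V_g
|∂P/∂n| = 1.03×10⁻⁴ × 0.885 × 16.0 = 1.46×10⁻³ Pa/m
Isobar spacing: Δn = ΔP/|∂P/∂n| = 800 Pa / 1.46×10⁻³ Pa/m = 548032 m ≈ 550 km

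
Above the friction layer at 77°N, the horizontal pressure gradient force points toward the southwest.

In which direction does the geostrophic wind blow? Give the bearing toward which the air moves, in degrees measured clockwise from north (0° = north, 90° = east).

The pressure-gradient force points toward the southwest (bearing 225°).
Geostrophic balance: in the Northern Hemisphere the Coriolis force deflects motion to the right, so the geostrophic wind blows 90° to the right of the pressure-gradient force (low pressure on the left).
Rotating 225° by 90° clockwise gives 315° — the wind blows toward the northwest.

315°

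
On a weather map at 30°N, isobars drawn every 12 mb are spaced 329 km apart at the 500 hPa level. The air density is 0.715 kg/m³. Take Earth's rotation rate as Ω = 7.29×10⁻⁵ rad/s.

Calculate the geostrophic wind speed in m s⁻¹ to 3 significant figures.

Coriolis parameter at 30°N:
f = 2Ω sin φ = 2 × 7.29×10⁻⁵ × sin 30° = 7.29×10⁻⁵ s⁻¹
Pressure gradient: |∂P/∂n| = 1200 Pa / 329000 m = 3.65×10⁻³ Pa/m
Geostrophic balance (pressure-gradient force = Coriolis force):
V_g = (1/(fρ)) |∂P/∂n| = 3.65×10⁻³ / (7.29×10⁻⁵ × 0.715) = 70.0 m/s

70.0 m s⁻¹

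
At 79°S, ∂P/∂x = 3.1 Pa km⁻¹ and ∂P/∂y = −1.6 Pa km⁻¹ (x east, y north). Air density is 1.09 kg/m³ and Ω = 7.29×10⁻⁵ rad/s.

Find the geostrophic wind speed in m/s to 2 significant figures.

22 m/s

Coriolis parameter at 79°S:
f = 2Ω sin φ = 2 × 7.29×10⁻⁵ × sin 79° = 1.43×10⁻⁴ s⁻¹
In the Southern Hemisphere f is negative: f = −1.43×10⁻⁴ s⁻¹.
Component geostrophic relations (x east, y north):
u_g = −(1/(fρ)) ∂P/∂y,  v_g = (1/(fρ)) ∂P/∂x
u_g = −(−1.6×10⁻³)/(−1.43×10⁻⁴ × 1.09) = −10.3 m/s;  v_g = (3.1×10⁻³)/(−1.43×10⁻⁴ × 1.09) = −19.9 m/s
|V_g| = √(u_g² + v_g²) = 22.4 m/s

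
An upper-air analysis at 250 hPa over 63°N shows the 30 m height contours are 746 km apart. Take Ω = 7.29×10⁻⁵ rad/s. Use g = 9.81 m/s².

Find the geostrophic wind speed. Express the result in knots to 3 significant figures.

5.90 knots

Coriolis parameter at 63°N:
f = 2Ω sin φ = 2 × 7.29×10⁻⁵ × sin 63° = 1.30×10⁻⁴ s⁻¹
Height gradient: |∂Z/∂n| = 30 m / 746000 m = 4.02×10⁻⁵
On a pressure surface, geostrophic balance gives V_g = (g/f)|∂Z/∂n|:
V_g = 9.81 × 4.02×10⁻⁵ / 1.30×10⁻⁴ = 3.04 m/s
Converting: 3.04 m/s × 1.944 = 5.90 knots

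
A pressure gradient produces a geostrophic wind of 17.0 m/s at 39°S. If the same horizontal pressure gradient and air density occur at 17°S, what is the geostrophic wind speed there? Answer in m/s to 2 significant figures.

With the same pressure gradient and density, V_g ∝ 1/f ∝ 1/sin φ.
V₂ = V₁ · sin φ₁ / sin φ₂ = 17.0 × sin 39° / sin 17°
V₂ = 17.0 × 0.6293/0.2924 = 37 m/s

37 m/s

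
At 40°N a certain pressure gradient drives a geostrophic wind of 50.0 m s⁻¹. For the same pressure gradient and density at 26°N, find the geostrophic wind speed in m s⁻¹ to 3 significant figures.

73.3 m s⁻¹

With the same pressure gradient and density, V_g ∝ 1/f ∝ 1/sin φ.
V₂ = V₁ · sin φ₁ / sin φ₂ = 50.0 × sin 40° / sin 26°
V₂ = 50.0 × 0.6428/0.4384 = 73.3 m s⁻¹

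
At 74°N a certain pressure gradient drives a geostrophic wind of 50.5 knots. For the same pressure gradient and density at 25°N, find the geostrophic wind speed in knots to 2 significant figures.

110 knots

With the same pressure gradient and density, V_g ∝ 1/f ∝ 1/sin φ.
V₂ = V₁ · sin φ₁ / sin φ₂ = 50.5 × sin 74° / sin 25°
V₂ = 50.5 × 0.9613/0.4226 = 110 knots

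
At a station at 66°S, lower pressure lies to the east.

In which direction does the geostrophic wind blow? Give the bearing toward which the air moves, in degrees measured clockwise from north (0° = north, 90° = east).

The pressure-gradient force points toward the east (bearing 090°).
Geostrophic balance: in the Southern Hemisphere the Coriolis force deflects motion to the left, so the geostrophic wind blows 90° to the left of the pressure-gradient force (low pressure on the right).
Rotating 090° by 90° counterclockwise gives 000° — the wind blows toward the north.

000°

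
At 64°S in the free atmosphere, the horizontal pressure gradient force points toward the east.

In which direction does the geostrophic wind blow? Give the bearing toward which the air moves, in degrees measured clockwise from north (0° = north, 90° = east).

000°

The pressure-gradient force points toward the east (bearing 090°).
Geostrophic balance: in the Southern Hemisphere the Coriolis force deflects motion to the left, so the geostrophic wind blows 90° to the left of the pressure-gradient force (low pressure on the right).
Rotating 090° by 90° counterclockwise gives 000° — the wind blows toward the north.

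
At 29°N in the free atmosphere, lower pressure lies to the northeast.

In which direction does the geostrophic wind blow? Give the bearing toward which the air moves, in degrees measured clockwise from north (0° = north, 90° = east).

The pressure-gradient force points toward the northeast (bearing 045°).
Geostrophic balance: in the Northern Hemisphere the Coriolis force deflects motion to the right, so the geostrophic wind blows 90° to the right of the pressure-gradient force (low pressure on the left).
Rotating 045° by 90° clockwise gives 135° — the wind blows toward the southeast.

135°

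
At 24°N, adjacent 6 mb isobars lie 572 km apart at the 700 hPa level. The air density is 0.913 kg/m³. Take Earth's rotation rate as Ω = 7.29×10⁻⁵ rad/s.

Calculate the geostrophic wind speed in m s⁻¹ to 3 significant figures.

Coriolis parameter at 24°N:
f = 2Ω sin φ = 2 × 7.29×10⁻⁵ × sin 24° = 5.93×10⁻⁵ s⁻¹
Pressure gradient: |∂P/∂n| = 600 Pa / 572000 m = 1.05×10⁻³ Pa/m
Geostrophic balance (pressure-gradient force = Coriolis force):
V_g = (1/(fρ)) |∂P/∂n| = 1.05×10⁻³ / (5.93×10⁻⁵ × 0.913) = 19.4 m/s

19.4 m s⁻¹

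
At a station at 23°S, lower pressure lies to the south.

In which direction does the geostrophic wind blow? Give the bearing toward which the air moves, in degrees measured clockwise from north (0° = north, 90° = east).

090°

The pressure-gradient force points toward the south (bearing 180°).
Geostrophic balance: in the Southern Hemisphere the Coriolis force deflects motion to the left, so the geostrophic wind blows 90° to the left of the pressure-gradient force (low pressure on the right).
Rotating 180° by 90° counterclockwise gives 090° — the wind blows toward the east.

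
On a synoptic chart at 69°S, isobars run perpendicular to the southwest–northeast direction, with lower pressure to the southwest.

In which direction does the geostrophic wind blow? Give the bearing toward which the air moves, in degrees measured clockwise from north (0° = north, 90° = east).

The pressure-gradient force points toward the southwest (bearing 225°).
Geostrophic balance: in the Southern Hemisphere the Coriolis force deflects motion to the left, so the geostrophic wind blows 90° to the left of the pressure-gradient force (low pressure on the right).
Rotating 225° by 90° counterclockwise gives 135° — the wind blows toward the southeast.

135°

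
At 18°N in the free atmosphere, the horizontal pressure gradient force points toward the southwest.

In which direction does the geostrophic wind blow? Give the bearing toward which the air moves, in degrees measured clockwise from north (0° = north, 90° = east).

315°

The pressure-gradient force points toward the southwest (bearing 225°).
Geostrophic balance: in the Northern Hemisphere the Coriolis force deflects motion to the right, so the geostrophic wind blows 90° to the right of the pressure-gradient force (low pressure on the left).
Rotating 225° by 90° clockwise gives 315° — the wind blows toward the northwest.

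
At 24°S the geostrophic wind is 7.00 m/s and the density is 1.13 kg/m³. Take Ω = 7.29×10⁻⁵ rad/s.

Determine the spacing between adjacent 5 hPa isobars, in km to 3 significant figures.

1070 km

Coriolis parameter at 24°S:
f = 2Ω sin φ = 2 × 7.29×10⁻⁵ × sin 24° = 5.93×10⁻⁵ s⁻¹
Geostrophic balance rearranged: |∂P/∂n| = f ρ V_g
|∂P/∂n| = 5.93×10⁻⁵ × 1.13 × 7.00 = 4.69×10⁻⁴ Pa/m
Isobar spacing: Δn = ΔP/|∂P/∂n| = 500 Pa / 4.69×10⁻⁴ Pa/m = 1065915 m ≈ 1070 km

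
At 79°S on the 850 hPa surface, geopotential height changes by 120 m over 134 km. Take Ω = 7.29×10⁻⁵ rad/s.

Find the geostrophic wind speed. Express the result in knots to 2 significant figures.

120 knots

Coriolis parameter at 79°S:
f = 2Ω sin φ = 2 × 7.29×10⁻⁵ × sin 79° = 1.43×10⁻⁴ s⁻¹
Height gradient: |∂Z/∂n| = 120 m / 134000 m = 8.96×10⁻⁴
On a pressure surface, geostrophic balance gives V_g = (g/f)|∂Z/∂n|:
V_g = 9.81 × 8.96×10⁻⁴ / 1.43×10⁻⁴ = 61.4 m/s
Converting: 61.4 m/s × 1.944 = 120 knots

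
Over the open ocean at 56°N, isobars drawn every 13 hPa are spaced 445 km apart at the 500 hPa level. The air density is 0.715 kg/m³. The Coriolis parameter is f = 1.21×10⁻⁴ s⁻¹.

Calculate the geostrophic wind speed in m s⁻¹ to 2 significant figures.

34 m s⁻¹

Pressure gradient: |∂P/∂n| = 1300 Pa / 445000 m = 2.92×10⁻³ Pa/m
Geostrophic balance (pressure-gradient force = Coriolis force):
V_g = (1/(fρ)) |∂P/∂n| = 2.92×10⁻³ / (1.21×10⁻⁴ × 0.715) = 33.8 m/s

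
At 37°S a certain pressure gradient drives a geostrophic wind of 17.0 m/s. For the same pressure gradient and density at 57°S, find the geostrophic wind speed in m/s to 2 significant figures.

12 m/s

With the same pressure gradient and density, V_g ∝ 1/f ∝ 1/sin φ.
V₂ = V₁ · sin φ₁ / sin φ₂ = 17.0 × sin 37° / sin 57°
V₂ = 17.0 × 0.6018/0.8387 = 12 m/s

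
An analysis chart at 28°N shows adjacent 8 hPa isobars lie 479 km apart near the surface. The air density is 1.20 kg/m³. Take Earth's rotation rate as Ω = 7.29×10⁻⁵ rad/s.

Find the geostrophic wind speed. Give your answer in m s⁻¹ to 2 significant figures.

Coriolis parameter at 28°N:
f = 2Ω sin φ = 2 × 7.29×10⁻⁵ × sin 28° = 6.84×10⁻⁵ s⁻¹
Pressure gradient: |∂P/∂n| = 800 Pa / 479000 m = 1.67×10⁻³ Pa/m
Geostrophic balance (pressure-gradient force = Coriolis force):
V_g = (1/(fρ)) |∂P/∂n| = 1.67×10⁻³ / (6.84×10⁻⁵ × 1.20) = 20.3 m/s

20 m s⁻¹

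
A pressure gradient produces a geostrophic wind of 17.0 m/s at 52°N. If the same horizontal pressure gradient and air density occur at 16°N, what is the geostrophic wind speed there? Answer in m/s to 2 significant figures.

49 m/s

With the same pressure gradient and density, V_g ∝ 1/f ∝ 1/sin φ.
V₂ = V₁ · sin φ₁ / sin φ₂ = 17.0 × sin 52° / sin 16°
V₂ = 17.0 × 0.7880/0.2756 = 49 m/s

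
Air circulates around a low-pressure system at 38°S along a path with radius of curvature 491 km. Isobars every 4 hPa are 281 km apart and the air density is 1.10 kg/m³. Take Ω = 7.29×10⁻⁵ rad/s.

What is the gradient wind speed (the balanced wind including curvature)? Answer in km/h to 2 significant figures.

Coriolis parameter at 38°S:
f = 2Ω sin φ = 2 × 7.29×10⁻⁵ × sin 38° = 8.98×10⁻⁵ s⁻¹
Pressure gradient: |∂P/∂n| = 400 Pa / 281000 m = 1.42×10⁻³ Pa/m
Geostrophic speed: V_g = |∂P/∂n|/(fρ) = 1.42×10⁻³/(8.98×10⁻⁵ × 1.10) = 14.4 m/s
Around a low, centrifugal force acts outward with Coriolis, so pressure-gradient force balances both:
(1/ρ)|∂P/∂n| = fV + V²/R  →  V² + fR·V − fR·V_g = 0
With fR = 8.98×10⁻⁵ × 491×10³ m = 44.1 m/s:
V = [−fR + √((fR)² + 4 fR V_g)]/2 = [−44.1 + √(44.1² + 4×44.1×14.4)]/2 = 11.4 m/s
Subgeostrophic (V < V_g = 14.4 m/s), as expected around a low.
Converting: 11.4 m/s × 3.6 = 41 km/h

41 km/h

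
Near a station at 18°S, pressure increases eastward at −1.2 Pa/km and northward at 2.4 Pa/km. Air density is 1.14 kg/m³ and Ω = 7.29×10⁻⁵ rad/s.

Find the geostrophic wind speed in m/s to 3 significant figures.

Coriolis parameter at 18°S:
f = 2Ω sin φ = 2 × 7.29×10⁻⁵ × sin 18° = 4.51×10⁻⁵ s⁻¹
In the Southern Hemisphere f is negative: f = −4.51×10⁻⁵ s⁻¹.
Component geostrophic relations (x east, y north):
u_g = −(1/(fρ)) ∂P/∂y,  v_g = (1/(fρ)) ∂P/∂x
u_g = −(2.4×10⁻³)/(−4.51×10⁻⁵ × 1.14) = 46.7 m/s;  v_g = (−1.2×10⁻³)/(−4.51×10⁻⁵ × 1.14) = 23.4 m/s
|V_g| = √(u_g² + v_g²) = 52.2 m/s

52.2 m/s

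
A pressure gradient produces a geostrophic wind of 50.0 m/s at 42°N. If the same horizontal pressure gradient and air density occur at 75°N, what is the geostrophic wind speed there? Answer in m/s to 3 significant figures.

With the same pressure gradient and density, V_g ∝ 1/f ∝ 1/sin φ.
V₂ = V₁ · sin φ₁ / sin φ₂ = 50.0 × sin 42° / sin 75°
V₂ = 50.0 × 0.6691/0.9659 = 34.6 m/s

34.6 m/s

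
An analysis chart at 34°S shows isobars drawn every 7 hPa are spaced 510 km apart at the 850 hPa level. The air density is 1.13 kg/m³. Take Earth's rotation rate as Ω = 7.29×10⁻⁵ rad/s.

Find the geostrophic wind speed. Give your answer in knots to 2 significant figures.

Coriolis parameter at 34°S:
f = 2Ω sin φ = 2 × 7.29×10⁻⁵ × sin 34° = 8.15×10⁻⁵ s⁻¹
Pressure gradient: |∂P/∂n| = 700 Pa / 510000 m = 1.37×10⁻³ Pa/m
Geostrophic balance (pressure-gradient force = Coriolis force):
V_g = (1/(fρ)) |∂P/∂n| = 1.37×10⁻³ / (8.15×10⁻⁵ × 1.13) = 14.9 m/s
Converting: 14.9 m/s × 1.944 = 29 knots

29 knots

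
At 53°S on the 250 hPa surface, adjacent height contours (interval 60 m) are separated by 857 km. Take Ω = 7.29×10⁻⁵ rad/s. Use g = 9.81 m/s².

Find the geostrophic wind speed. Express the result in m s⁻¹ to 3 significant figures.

Coriolis parameter at 53°S:
f = 2Ω sin φ = 2 × 7.29×10⁻⁵ × sin 53° = 1.16×10⁻⁴ s⁻¹
Height gradient: |∂Z/∂n| = 60 m / 857000 m = 7.00×10⁻⁵
On a pressure surface, geostrophic balance gives V_g = (g/f)|∂Z/∂n|:
V_g = 9.81 × 7.00×10⁻⁵ / 1.16×10⁻⁴ = 5.90 m/s

5.90 m s⁻¹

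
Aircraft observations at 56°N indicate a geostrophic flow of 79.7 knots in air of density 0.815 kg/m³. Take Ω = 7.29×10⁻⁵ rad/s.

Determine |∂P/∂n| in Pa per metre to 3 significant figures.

Coriolis parameter at 56°N:
f = 2Ω sin φ = 2 × 7.29×10⁻⁵ × sin 56° = 1.21×10⁻⁴ s⁻¹
Wind speed in SI: 79.7 knots = 41.0 m/s
Geostrophic balance rearranged: |∂P/∂n| = f ρ V_g
|∂P/∂n| = 1.21×10⁻⁴ × 0.815 × 41.0 = 4.04×10⁻³ Pa/m

4.04×10⁻³ Pa/m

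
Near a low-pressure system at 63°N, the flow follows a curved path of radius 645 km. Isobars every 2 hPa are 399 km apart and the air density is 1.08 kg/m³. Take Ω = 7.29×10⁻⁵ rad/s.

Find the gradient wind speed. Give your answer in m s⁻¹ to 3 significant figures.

3.43 m s⁻¹

Coriolis parameter at 63°N:
f = 2Ω sin φ = 2 × 7.29×10⁻⁵ × sin 63° = 1.30×10⁻⁴ s⁻¹
Pressure gradient: |∂P/∂n| = 200 Pa / 399000 m = 5.01×10⁻⁴ Pa/m
Geostrophic speed: V_g = |∂P/∂n|/(fρ) = 5.01×10⁻⁴/(1.30×10⁻⁴ × 1.08) = 3.57 m/s
Around a low, centrifugal force acts outward with Coriolis, so pressure-gradient force balances both:
(1/ρ)|∂P/∂n| = fV + V²/R  →  V² + fR·V − fR·V_g = 0
With fR = 1.30×10⁻⁴ × 645×10³ m = 83.8 m/s:
V = [−fR + √((fR)² + 4 fR V_g)]/2 = [−83.8 + √(83.8² + 4×83.8×3.57)]/2 = 3.43 m/s
Subgeostrophic (V < V_g = 3.57 m/s), as expected around a low.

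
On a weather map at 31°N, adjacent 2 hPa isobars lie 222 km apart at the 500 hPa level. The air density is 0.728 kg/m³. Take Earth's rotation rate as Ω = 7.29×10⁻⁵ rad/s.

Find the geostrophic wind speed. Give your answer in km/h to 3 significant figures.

59.3 km/h

Coriolis parameter at 31°N:
f = 2Ω sin φ = 2 × 7.29×10⁻⁵ × sin 31° = 7.51×10⁻⁵ s⁻¹
Pressure gradient: |∂P/∂n| = 200 Pa / 222000 m = 9.01×10⁻⁴ Pa/m
Geostrophic balance (pressure-gradient force = Coriolis force):
V_g = (1/(fρ)) |∂P/∂n| = 9.01×10⁻⁴ / (7.51×10⁻⁵ × 0.728) = 16.5 m/s
Converting: 16.5 m/s × 3.6 = 59.3 km/h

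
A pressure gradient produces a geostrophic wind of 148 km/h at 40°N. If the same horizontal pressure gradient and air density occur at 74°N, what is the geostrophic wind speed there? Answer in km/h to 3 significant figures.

With the same pressure gradient and density, V_g ∝ 1/f ∝ 1/sin φ.
V₂ = V₁ · sin φ₁ / sin φ₂ = 148 × sin 40° / sin 74°
V₂ = 148 × 0.6428/0.9613 = 99.0 km/h

99.0 km/h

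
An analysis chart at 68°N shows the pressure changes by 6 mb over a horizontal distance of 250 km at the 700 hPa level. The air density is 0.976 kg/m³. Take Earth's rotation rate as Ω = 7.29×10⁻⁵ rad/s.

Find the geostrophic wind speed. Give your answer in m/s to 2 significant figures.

Coriolis parameter at 68°N:
f = 2Ω sin φ = 2 × 7.29×10⁻⁵ × sin 68° = 1.35×10⁻⁴ s⁻¹
Pressure gradient: |∂P/∂n| = 600 Pa / 250000 m = 2.40×10⁻³ Pa/m
Geostrophic balance (pressure-gradient force = Coriolis force):
V_g = (1/(fρ)) |∂P/∂n| = 2.40×10⁻³ / (1.35×10⁻⁴ × 0.976) = 18.2 m/s

18 m/s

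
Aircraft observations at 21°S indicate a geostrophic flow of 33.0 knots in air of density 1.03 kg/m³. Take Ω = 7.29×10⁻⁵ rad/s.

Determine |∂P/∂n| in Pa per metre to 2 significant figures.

Coriolis parameter at 21°S:
f = 2Ω sin φ = 2 × 7.29×10⁻⁵ × sin 21° = 5.23×10⁻⁵ s⁻¹
Wind speed in SI: 33.0 knots = 17.0 m/s
Geostrophic balance rearranged: |∂P/∂n| = f ρ V_g
|∂P/∂n| = 5.23×10⁻⁵ × 1.03 × 17.0 = 9.14×10⁻⁴ Pa/m

9.1×10⁻⁴ Pa/m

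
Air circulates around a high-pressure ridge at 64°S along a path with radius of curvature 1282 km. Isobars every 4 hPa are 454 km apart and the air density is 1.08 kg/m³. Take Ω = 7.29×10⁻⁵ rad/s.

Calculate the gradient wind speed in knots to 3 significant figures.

Coriolis parameter at 64°S:
f = 2Ω sin φ = 2 × 7.29×10⁻⁵ × sin 64° = 1.31×10⁻⁴ s⁻¹
Pressure gradient: |∂P/∂n| = 400 Pa / 454000 m = 8.81×10⁻⁴ Pa/m
Geostrophic speed: V_g = |∂P/∂n|/(fρ) = 8.81×10⁻⁴/(1.31×10⁻⁴ × 1.08) = 6.23 m/s
Around a high, pressure-gradient force acts outward with centrifugal, so Coriolis balances both:
fV = (1/ρ)|∂P/∂n| + V²/R  →  V² − fR·V + fR·V_g = 0
With fR = 1.31×10⁻⁴ × 1282×10³ m = 168 m/s:
V = [fR − √((fR)² − 4 fR V_g)]/2 = [168 − √(168² − 4×168×6.23)]/2 = 6.47 m/s
Supergeostrophic (V > V_g = 6.23 m/s), as expected around a high.
Converting: 6.47 m/s × 1.944 = 12.6 knots

12.6 knots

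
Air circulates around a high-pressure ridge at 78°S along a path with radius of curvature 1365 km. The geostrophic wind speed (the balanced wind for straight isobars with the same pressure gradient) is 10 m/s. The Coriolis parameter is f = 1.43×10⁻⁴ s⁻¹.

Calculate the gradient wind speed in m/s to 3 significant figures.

Around a high, pressure-gradient force acts outward with centrifugal, so Coriolis balances both:
fV = (1/ρ)|∂P/∂n| + V²/R  →  V² − fR·V + fR·V_g = 0
With fR = 1.43×10⁻⁴ × 1365×10³ m = 195 m/s:
V = [fR − √((fR)² − 4 fR V_g)]/2 = [195 − √(195² − 4×195×10)]/2 = 10.6 m/s
Supergeostrophic (V > V_g = 10 m/s), as expected around a high.

10.6 m/s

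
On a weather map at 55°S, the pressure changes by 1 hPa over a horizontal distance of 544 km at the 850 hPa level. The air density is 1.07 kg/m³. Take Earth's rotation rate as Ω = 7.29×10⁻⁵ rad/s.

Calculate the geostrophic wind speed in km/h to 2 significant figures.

Coriolis parameter at 55°S:
f = 2Ω sin φ = 2 × 7.29×10⁻⁵ × sin 55° = 1.19×10⁻⁴ s⁻¹
Pressure gradient: |∂P/∂n| = 100 Pa / 544000 m = 1.84×10⁻⁴ Pa/m
Geostrophic balance (pressure-gradient force = Coriolis force):
V_g = (1/(fρ)) |∂P/∂n| = 1.84×10⁻⁴ / (1.19×10⁻⁴ × 1.07) = 1.44 m/s
Converting: 1.44 m/s × 3.6 = 5.2 km/h

5.2 km/h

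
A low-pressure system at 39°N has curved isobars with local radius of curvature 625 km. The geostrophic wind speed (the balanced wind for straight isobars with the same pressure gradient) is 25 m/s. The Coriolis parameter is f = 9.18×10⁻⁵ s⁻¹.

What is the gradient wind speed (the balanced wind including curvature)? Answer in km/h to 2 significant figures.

Around a low, centrifugal force acts outward with Coriolis, so pressure-gradient force balances both:
(1/ρ)|∂P/∂n| = fV + V²/R  →  V² + fR·V − fR·V_g = 0
With fR = 9.18×10⁻⁵ × 625×10³ m = 57.4 m/s:
V = [−fR + √((fR)² + 4 fR V_g)]/2 = [−57.4 + √(57.4² + 4×57.4×25)]/2 = 18.8 m/s
Subgeostrophic (V < V_g = 25 m/s), as expected around a low.
Converting: 18.8 m/s × 3.6 = 68 km/h

68 km/h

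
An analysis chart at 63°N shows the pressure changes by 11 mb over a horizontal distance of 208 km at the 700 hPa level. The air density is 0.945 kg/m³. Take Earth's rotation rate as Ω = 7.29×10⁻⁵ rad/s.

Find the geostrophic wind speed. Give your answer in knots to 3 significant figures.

83.7 knots

Coriolis parameter at 63°N:
f = 2Ω sin φ = 2 × 7.29×10⁻⁵ × sin 63° = 1.30×10⁻⁴ s⁻¹
Pressure gradient: |∂P/∂n| = 1100 Pa / 208000 m = 5.29×10⁻³ Pa/m
Geostrophic balance (pressure-gradient force = Coriolis force):
V_g = (1/(fρ)) |∂P/∂n| = 5.29×10⁻³ / (1.30×10⁻⁴ × 0.945) = 43.1 m/s
Converting: 43.1 m/s × 1.944 = 83.7 knots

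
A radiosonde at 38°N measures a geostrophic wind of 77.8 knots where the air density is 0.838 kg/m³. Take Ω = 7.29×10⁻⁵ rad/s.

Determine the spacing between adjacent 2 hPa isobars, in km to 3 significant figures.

66.4 km

Coriolis parameter at 38°N:
f = 2Ω sin φ = 2 × 7.29×10⁻⁵ × sin 38° = 8.98×10⁻⁵ s⁻¹
Wind speed in SI: 77.8 knots = 40.0 m/s
Geostrophic balance rearranged: |∂P/∂n| = f ρ V_g
|∂P/∂n| = 8.98×10⁻⁵ × 0.838 × 40.0 = 3.01×10⁻³ Pa/m
Isobar spacing: Δn = ΔP/|∂P/∂n| = 200 Pa / 3.01×10⁻³ Pa/m = 66431 m ≈ 66.4 km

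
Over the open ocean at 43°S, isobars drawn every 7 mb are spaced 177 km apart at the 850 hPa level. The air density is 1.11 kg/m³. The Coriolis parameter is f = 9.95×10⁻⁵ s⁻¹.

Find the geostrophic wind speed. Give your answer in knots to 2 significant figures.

70 knots

Pressure gradient: |∂P/∂n| = 700 Pa / 177000 m = 3.95×10⁻³ Pa/m
Geostrophic balance (pressure-gradient force = Coriolis force):
V_g = (1/(fρ)) |∂P/∂n| = 3.95×10⁻³ / (9.95×10⁻⁵ × 1.11) = 35.8 m/s
Converting: 35.8 m/s × 1.944 = 70 knots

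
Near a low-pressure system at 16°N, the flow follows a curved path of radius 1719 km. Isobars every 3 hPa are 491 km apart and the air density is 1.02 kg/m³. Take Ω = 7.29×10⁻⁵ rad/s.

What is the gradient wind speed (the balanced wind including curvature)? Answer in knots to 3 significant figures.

Coriolis parameter at 16°N:
f = 2Ω sin φ = 2 × 7.29×10⁻⁵ × sin 16° = 4.02×10⁻⁵ s⁻¹
Pressure gradient: |∂P/∂n| = 300 Pa / 491000 m = 6.11×10⁻⁴ Pa/m
Geostrophic speed: V_g = |∂P/∂n|/(fρ) = 6.11×10⁻⁴/(4.02×10⁻⁵ × 1.02) = 14.9 m/s
Around a low, centrifugal force acts outward with Coriolis, so pressure-gradient force balances both:
(1/ρ)|∂P/∂n| = fV + V²/R  →  V² + fR·V − fR·V_g = 0
With fR = 4.02×10⁻⁵ × 1719×10³ m = 69.1 m/s:
V = [−fR + √((fR)² + 4 fR V_g)]/2 = [−69.1 + √(69.1² + 4×69.1×14.9)]/2 = 12.6 m/s
Subgeostrophic (V < V_g = 14.9 m/s), as expected around a low.
Converting: 12.6 m/s × 1.944 = 24.5 knots

24.5 knots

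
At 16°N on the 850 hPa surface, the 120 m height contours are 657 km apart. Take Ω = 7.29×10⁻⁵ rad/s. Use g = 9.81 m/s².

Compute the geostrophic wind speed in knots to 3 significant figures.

Coriolis parameter at 16°N:
f = 2Ω sin φ = 2 × 7.29×10⁻⁵ × sin 16° = 4.02×10⁻⁵ s⁻¹
Height gradient: |∂Z/∂n| = 120 m / 657000 m = 1.83×10⁻⁴
On a pressure surface, geostrophic balance gives V_g = (g/f)|∂Z/∂n|:
V_g = 9.81 × 1.83×10⁻⁴ / 4.02×10⁻⁵ = 44.6 m/s
Converting: 44.6 m/s × 1.944 = 86.7 knots

86.7 knots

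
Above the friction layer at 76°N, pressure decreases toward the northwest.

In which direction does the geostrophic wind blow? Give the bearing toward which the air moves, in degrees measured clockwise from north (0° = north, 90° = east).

045°

The pressure-gradient force points toward the northwest (bearing 315°).
Geostrophic balance: in the Northern Hemisphere the Coriolis force deflects motion to the right, so the geostrophic wind blows 90° to the right of the pressure-gradient force (low pressure on the left).
Rotating 315° by 90° clockwise gives 045° — the wind blows toward the northeast.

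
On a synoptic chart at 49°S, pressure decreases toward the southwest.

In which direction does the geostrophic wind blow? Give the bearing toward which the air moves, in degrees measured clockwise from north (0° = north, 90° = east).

135°

The pressure-gradient force points toward the southwest (bearing 225°).
Geostrophic balance: in the Southern Hemisphere the Coriolis force deflects motion to the left, so the geostrophic wind blows 90° to the left of the pressure-gradient force (low pressure on the right).
Rotating 225° by 90° counterclockwise gives 135° — the wind blows toward the southeast.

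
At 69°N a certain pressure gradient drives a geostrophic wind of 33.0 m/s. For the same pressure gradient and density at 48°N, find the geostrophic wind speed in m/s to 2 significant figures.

41 m/s

With the same pressure gradient and density, V_g ∝ 1/f ∝ 1/sin φ.
V₂ = V₁ · sin φ₁ / sin φ₂ = 33.0 × sin 69° / sin 48°
V₂ = 33.0 × 0.9336/0.7431 = 41 m/s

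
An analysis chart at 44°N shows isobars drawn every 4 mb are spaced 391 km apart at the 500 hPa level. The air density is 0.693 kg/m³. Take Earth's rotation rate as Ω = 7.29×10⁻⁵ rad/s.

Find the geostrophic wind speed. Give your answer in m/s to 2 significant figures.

15 m/s

Coriolis parameter at 44°N:
f = 2Ω sin φ = 2 × 7.29×10⁻⁵ × sin 44° = 1.01×10⁻⁴ s⁻¹
Pressure gradient: |∂P/∂n| = 400 Pa / 391000 m = 1.02×10⁻³ Pa/m
Geostrophic balance (pressure-gradient force = Coriolis force):
V_g = (1/(fρ)) |∂P/∂n| = 1.02×10⁻³ / (1.01×10⁻⁴ × 0.693) = 14.6 m/s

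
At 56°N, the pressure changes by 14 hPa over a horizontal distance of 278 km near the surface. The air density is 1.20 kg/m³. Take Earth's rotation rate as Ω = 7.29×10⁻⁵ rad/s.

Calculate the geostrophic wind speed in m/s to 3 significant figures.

34.7 m/s

Coriolis parameter at 56°N:
f = 2Ω sin φ = 2 × 7.29×10⁻⁵ × sin 56° = 1.21×10⁻⁴ s⁻¹
Pressure gradient: |∂P/∂n| = 1400 Pa / 278000 m = 5.04×10⁻³ Pa/m
Geostrophic balance (pressure-gradient force = Coriolis force):
V_g = (1/(fρ)) |∂P/∂n| = 5.04×10⁻³ / (1.21×10⁻⁴ × 1.20) = 34.7 m/s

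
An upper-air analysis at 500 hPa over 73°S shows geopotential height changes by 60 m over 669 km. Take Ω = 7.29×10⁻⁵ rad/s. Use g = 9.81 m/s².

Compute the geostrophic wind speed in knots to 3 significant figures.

Coriolis parameter at 73°S:
f = 2Ω sin φ = 2 × 7.29×10⁻⁵ × sin 73° = 1.39×10⁻⁴ s⁻¹
Height gradient: |∂Z/∂n| = 60 m / 669000 m = 8.97×10⁻⁵
On a pressure surface, geostrophic balance gives V_g = (g/f)|∂Z/∂n|:
V_g = 9.81 × 8.97×10⁻⁵ / 1.39×10⁻⁴ = 6.31 m/s
Converting: 6.31 m/s × 1.944 = 12.3 knots

12.3 knots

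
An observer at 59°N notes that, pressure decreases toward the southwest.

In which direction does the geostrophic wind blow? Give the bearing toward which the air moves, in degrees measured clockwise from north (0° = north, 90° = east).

The pressure-gradient force points toward the southwest (bearing 225°).
Geostrophic balance: in the Northern Hemisphere the Coriolis force deflects motion to the right, so the geostrophic wind blows 90° to the right of the pressure-gradient force (low pressure on the left).
Rotating 225° by 90° clockwise gives 315° — the wind blows toward the northwest.

315°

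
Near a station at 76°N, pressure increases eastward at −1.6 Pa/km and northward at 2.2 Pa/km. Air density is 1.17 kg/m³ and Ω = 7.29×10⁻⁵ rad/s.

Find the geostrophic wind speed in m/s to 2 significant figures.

Coriolis parameter at 76°N:
f = 2Ω sin φ = 2 × 7.29×10⁻⁵ × sin 76° = 1.41×10⁻⁴ s⁻¹
Component geostrophic relations (x east, y north):
u_g = −(1/(fρ)) ∂P/∂y,  v_g = (1/(fρ)) ∂P/∂x
u_g = −(2.2×10⁻³)/(1.41×10⁻⁴ × 1.17) = −13.3 m/s;  v_g = (−1.6×10⁻³)/(1.41×10⁻⁴ × 1.17) = −9.67 m/s
|V_g| = √(u_g² + v_g²) = 16.4 m/s

16 m/s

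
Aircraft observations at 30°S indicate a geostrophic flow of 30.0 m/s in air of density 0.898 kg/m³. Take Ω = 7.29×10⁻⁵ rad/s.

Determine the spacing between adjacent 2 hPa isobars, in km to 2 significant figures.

100 km

Coriolis parameter at 30°S:
f = 2Ω sin φ = 2 × 7.29×10⁻⁵ × sin 30° = 7.29×10⁻⁵ s⁻¹
Geostrophic balance rearranged: |∂P/∂n| = f ρ V_g
|∂P/∂n| = 7.29×10⁻⁵ × 0.898 × 30.0 = 1.96×10⁻³ Pa/m
Isobar spacing: Δn = ΔP/|∂P/∂n| = 200 Pa / 1.96×10⁻³ Pa/m = 101837 m ≈ 100 km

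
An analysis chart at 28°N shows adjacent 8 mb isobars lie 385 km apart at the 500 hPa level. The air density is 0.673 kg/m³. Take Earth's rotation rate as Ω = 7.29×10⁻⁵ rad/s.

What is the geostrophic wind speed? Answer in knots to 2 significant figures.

88 knots

Coriolis parameter at 28°N:
f = 2Ω sin φ = 2 × 7.29×10⁻⁵ × sin 28° = 6.84×10⁻⁵ s⁻¹
Pressure gradient: |∂P/∂n| = 800 Pa / 385000 m = 2.08×10⁻³ Pa/m
Geostrophic balance (pressure-gradient force = Coriolis force):
V_g = (1/(fρ)) |∂P/∂n| = 2.08×10⁻³ / (6.84×10⁻⁵ × 0.673) = 45.1 m/s
Converting: 45.1 m/s × 1.944 = 88 knots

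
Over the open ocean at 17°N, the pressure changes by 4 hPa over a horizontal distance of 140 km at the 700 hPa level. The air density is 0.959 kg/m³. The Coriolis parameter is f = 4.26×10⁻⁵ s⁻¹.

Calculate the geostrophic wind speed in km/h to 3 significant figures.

252 km/h

Pressure gradient: |∂P/∂n| = 400 Pa / 140000 m = 2.86×10⁻³ Pa/m
Geostrophic balance (pressure-gradient force = Coriolis force):
V_g = (1/(fρ)) |∂P/∂n| = 2.86×10⁻³ / (4.26×10⁻⁵ × 0.959) = 69.9 m/s
Converting: 69.9 m/s × 3.6 = 252 km/h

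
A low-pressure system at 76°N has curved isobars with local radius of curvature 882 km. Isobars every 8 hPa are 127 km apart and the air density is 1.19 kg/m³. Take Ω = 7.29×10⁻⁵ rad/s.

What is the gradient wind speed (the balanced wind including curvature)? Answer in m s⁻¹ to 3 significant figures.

Coriolis parameter at 76°N:
f = 2Ω sin φ = 2 × 7.29×10⁻⁵ × sin 76° = 1.41×10⁻⁴ s⁻¹
Pressure gradient: |∂P/∂n| = 800 Pa / 127000 m = 6.30×10⁻³ Pa/m
Geostrophic speed: V_g = |∂P/∂n|/(fρ) = 6.30×10⁻³/(1.41×10⁻⁴ × 1.19) = 37.4 m/s
Around a low, centrifugal force acts outward with Coriolis, so pressure-gradient force balances both:
(1/ρ)|∂P/∂n| = fV + V²/R  →  V² + fR·V − fR·V_g = 0
With fR = 1.41×10⁻⁴ × 882×10³ m = 125 m/s:
V = [−fR + √((fR)² + 4 fR V_g)]/2 = [−125 + √(125² + 4×125×37.4)]/2 = 30.1 m/s
Subgeostrophic (V < V_g = 37.4 m/s), as expected around a low.

30.1 m s⁻¹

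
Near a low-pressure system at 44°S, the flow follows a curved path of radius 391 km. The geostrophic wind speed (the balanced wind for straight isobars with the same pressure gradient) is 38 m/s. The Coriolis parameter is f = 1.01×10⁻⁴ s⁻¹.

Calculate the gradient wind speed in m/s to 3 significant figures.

23.7 m/s

Around a low, centrifugal force acts outward with Coriolis, so pressure-gradient force balances both:
(1/ρ)|∂P/∂n| = fV + V²/R  →  V² + fR·V − fR·V_g = 0
With fR = 1.01×10⁻⁴ × 391×10³ m = 39.5 m/s:
V = [−fR + √((fR)² + 4 fR V_g)]/2 = [−39.5 + √(39.5² + 4×39.5×38)]/2 = 23.7 m/s
Subgeostrophic (V < V_g = 38 m/s), as expected around a low.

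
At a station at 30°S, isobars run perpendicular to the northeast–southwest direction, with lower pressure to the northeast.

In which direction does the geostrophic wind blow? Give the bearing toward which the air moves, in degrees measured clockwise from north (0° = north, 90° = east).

The pressure-gradient force points toward the northeast (bearing 045°).
Geostrophic balance: in the Southern Hemisphere the Coriolis force deflects motion to the left, so the geostrophic wind blows 90° to the left of the pressure-gradient force (low pressure on the right).
Rotating 045° by 90° counterclockwise gives 315° — the wind blows toward the northwest.

315°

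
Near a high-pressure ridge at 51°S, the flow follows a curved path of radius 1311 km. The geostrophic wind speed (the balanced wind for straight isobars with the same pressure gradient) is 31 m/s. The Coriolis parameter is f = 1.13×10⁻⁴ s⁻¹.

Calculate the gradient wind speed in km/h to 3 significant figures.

Around a high, pressure-gradient force acts outward with centrifugal, so Coriolis balances both:
fV = (1/ρ)|∂P/∂n| + V²/R  →  V² − fR·V + fR·V_g = 0
With fR = 1.13×10⁻⁴ × 1311×10³ m = 148 m/s:
V = [fR − √((fR)² − 4 fR V_g)]/2 = [148 − √(148² − 4×148×31)]/2 = 44.2 m/s
Supergeostrophic (V > V_g = 31 m/s), as expected around a high.
Converting: 44.2 m/s × 3.6 = 159 km/h

159 km/h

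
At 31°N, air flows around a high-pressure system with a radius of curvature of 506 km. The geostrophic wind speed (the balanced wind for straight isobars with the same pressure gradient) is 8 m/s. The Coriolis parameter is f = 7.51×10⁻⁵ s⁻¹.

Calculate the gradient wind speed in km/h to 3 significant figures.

41.2 km/h

Around a high, pressure-gradient force acts outward with centrifugal, so Coriolis balances both:
fV = (1/ρ)|∂P/∂n| + V²/R  →  V² − fR·V + fR·V_g = 0
With fR = 7.51×10⁻⁵ × 506×10³ m = 38.0 m/s:
V = [fR − √((fR)² − 4 fR V_g)]/2 = [38.0 − √(38.0² − 4×38.0×8)]/2 = 11.5 m/s
Supergeostrophic (V > V_g = 8 m/s), as expected around a high.
Converting: 11.5 m/s × 3.6 = 41.2 km/h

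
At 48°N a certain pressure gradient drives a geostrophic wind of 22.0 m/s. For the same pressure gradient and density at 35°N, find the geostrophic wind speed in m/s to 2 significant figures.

With the same pressure gradient and density, V_g ∝ 1/f ∝ 1/sin φ.
V₂ = V₁ · sin φ₁ / sin φ₂ = 22.0 × sin 48° / sin 35°
V₂ = 22.0 × 0.7431/0.5736 = 29 m/s

29 m/s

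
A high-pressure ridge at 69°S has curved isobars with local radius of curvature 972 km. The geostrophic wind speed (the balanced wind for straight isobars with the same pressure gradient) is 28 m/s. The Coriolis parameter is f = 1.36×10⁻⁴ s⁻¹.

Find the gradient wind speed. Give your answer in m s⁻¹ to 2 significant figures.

40 m s⁻¹

Around a high, pressure-gradient force acts outward with centrifugal, so Coriolis balances both:
fV = (1/ρ)|∂P/∂n| + V²/R  →  V² − fR·V + fR·V_g = 0
With fR = 1.36×10⁻⁴ × 972×10³ m = 132 m/s:
V = [fR − √((fR)² − 4 fR V_g)]/2 = [132 − √(132² − 4×132×28)]/2 = 40.3 m/s
Supergeostrophic (V > V_g = 28 m/s), as expected around a high.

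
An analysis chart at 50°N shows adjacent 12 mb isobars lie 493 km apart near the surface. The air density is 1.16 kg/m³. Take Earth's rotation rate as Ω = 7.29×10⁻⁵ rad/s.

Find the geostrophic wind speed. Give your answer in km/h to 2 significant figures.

Coriolis parameter at 50°N:
f = 2Ω sin φ = 2 × 7.29×10⁻⁵ × sin 50° = 1.12×10⁻⁴ s⁻¹
Pressure gradient: |∂P/∂n| = 1200 Pa / 493000 m = 2.43×10⁻³ Pa/m
Geostrophic balance (pressure-gradient force = Coriolis force):
V_g = (1/(fρ)) |∂P/∂n| = 2.43×10⁻³ / (1.12×10⁻⁴ × 1.16) = 18.8 m/s
Converting: 18.8 m/s × 3.6 = 68 km/h

68 km/h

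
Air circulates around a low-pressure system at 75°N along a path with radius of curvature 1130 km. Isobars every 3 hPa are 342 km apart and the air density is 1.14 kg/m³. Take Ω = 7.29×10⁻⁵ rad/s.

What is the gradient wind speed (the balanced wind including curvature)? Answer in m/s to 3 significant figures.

5.29 m/s

Coriolis parameter at 75°N:
f = 2Ω sin φ = 2 × 7.29×10⁻⁵ × sin 75° = 1.41×10⁻⁴ s⁻¹
Pressure gradient: |∂P/∂n| = 300 Pa / 342000 m = 8.77×10⁻⁴ Pa/m
Geostrophic speed: V_g = |∂P/∂n|/(fρ) = 8.77×10⁻⁴/(1.41×10⁻⁴ × 1.14) = 5.46 m/s
Around a low, centrifugal force acts outward with Coriolis, so pressure-gradient force balances both:
(1/ρ)|∂P/∂n| = fV + V²/R  →  V² + fR·V − fR·V_g = 0
With fR = 1.41×10⁻⁴ × 1130×10³ m = 159 m/s:
V = [−fR + √((fR)² + 4 fR V_g)]/2 = [−159 + √(159² + 4×159×5.46)]/2 = 5.29 m/s
Subgeostrophic (V < V_g = 5.46 m/s), as expected around a low.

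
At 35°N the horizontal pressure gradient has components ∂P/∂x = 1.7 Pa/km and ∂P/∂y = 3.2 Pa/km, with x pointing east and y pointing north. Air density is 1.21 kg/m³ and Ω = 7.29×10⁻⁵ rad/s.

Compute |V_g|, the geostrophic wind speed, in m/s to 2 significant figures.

Coriolis parameter at 35°N:
f = 2Ω sin φ = 2 × 7.29×10⁻⁵ × sin 35° = 8.36×10⁻⁵ s⁻¹
Component geostrophic relations (x east, y north):
u_g = −(1/(fρ)) ∂P/∂y,  v_g = (1/(fρ)) ∂P/∂x
u_g = −(3.2×10⁻³)/(8.36×10⁻⁵ × 1.21) = −31.6 m/s;  v_g = (1.7×10⁻³)/(8.36×10⁻⁵ × 1.21) = 16.8 m/s
|V_g| = √(u_g² + v_g²) = 35.8 m/s

36 m/s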